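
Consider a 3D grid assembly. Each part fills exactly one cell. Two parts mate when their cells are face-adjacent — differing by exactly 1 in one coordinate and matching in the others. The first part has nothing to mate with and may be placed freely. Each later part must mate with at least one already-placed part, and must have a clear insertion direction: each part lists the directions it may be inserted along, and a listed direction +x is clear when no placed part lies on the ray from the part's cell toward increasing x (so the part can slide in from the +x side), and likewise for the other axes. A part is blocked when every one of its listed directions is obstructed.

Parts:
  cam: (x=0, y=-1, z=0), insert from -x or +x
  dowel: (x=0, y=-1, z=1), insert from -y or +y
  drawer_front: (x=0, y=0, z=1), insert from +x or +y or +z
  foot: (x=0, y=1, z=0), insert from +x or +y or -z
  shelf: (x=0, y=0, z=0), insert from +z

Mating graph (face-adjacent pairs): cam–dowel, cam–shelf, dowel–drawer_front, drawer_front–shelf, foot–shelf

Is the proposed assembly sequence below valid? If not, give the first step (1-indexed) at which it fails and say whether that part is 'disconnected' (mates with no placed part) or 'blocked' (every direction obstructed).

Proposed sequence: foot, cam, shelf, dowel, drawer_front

Invalid at step 2 (disconnected)

1. foot@(0, 1, 0) [+x clear] — {foot}
2. cam@(0, -1, 0) — no placed neighbour ⇒ disconnected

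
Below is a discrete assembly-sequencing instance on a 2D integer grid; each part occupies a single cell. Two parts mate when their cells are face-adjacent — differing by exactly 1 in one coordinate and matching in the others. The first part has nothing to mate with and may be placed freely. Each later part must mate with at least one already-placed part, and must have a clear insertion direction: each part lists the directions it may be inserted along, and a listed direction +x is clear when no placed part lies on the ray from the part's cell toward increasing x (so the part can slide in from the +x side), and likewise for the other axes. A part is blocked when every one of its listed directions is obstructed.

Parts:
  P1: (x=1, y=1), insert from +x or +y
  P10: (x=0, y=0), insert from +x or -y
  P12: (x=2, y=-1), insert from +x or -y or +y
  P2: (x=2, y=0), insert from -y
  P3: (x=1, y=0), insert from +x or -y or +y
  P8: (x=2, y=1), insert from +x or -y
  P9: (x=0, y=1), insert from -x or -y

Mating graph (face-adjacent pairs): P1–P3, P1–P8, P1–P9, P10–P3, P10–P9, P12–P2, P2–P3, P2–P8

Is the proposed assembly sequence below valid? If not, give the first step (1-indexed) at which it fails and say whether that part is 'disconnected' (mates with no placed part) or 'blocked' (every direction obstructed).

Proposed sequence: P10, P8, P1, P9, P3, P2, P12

Invalid at step 2 (disconnected)

1. P10@(0, 0) [+x clear] — {P10}
2. P8@(2, 1) — no placed neighbour ⇒ disconnected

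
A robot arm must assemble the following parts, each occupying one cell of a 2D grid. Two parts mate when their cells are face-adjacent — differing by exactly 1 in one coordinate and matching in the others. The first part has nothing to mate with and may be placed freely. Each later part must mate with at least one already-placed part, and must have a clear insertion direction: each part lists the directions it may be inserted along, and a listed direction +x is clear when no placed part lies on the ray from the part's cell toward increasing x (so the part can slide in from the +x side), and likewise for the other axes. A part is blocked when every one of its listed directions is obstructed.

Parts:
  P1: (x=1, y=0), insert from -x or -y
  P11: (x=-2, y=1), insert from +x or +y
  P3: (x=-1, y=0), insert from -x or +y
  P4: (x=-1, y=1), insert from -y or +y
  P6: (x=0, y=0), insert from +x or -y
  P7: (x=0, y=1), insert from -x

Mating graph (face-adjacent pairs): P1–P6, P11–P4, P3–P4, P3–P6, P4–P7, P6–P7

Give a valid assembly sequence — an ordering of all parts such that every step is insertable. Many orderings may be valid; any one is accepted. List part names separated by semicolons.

P3; P6; P1; P7; P4; P11

1. P3@(-1, 0) [-x clear] — {P3}
2. P6@(0, 0) [+x clear] — {P3, P6}
3. P1@(1, 0) [-y clear] — {P1, P3, P6}
4. P7@(0, 1) [-x clear] — {P1, P3, P6, P7}
5. P4@(-1, 1) [+y clear] — {P1, P3, P4, P6, P7}
6. P11@(-2, 1) [+y clear] — {P1, P11, P3, P4, P6, P7}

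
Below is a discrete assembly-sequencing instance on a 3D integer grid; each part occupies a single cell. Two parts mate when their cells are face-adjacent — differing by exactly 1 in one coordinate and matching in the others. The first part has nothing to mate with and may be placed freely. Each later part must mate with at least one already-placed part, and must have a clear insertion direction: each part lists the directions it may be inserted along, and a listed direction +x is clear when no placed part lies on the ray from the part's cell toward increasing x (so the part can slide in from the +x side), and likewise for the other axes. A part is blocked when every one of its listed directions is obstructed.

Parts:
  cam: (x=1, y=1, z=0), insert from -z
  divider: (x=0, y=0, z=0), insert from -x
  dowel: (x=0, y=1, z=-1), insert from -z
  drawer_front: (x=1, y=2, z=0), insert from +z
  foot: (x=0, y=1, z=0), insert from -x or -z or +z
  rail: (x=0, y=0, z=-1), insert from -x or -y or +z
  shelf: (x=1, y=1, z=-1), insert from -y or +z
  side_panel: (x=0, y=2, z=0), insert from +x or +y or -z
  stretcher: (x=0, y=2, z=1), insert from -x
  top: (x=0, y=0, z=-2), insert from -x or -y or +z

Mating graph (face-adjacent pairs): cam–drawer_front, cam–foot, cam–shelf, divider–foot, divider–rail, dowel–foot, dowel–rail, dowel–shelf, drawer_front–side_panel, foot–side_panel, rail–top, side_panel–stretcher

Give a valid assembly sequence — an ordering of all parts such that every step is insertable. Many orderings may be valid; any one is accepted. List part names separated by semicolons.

1. top@(0, 0, -2) [-x clear] — {top}
2. rail@(0, 0, -1) [-x clear] — {rail, top}
3. divider@(0, 0, 0) [-x clear] — {divider, rail, top}
4. foot@(0, 1, 0) [-x clear] — {divider, foot, rail, top}
5. side_panel@(0, 2, 0) [+x clear] — {divider, foot, rail, side_panel, top}
6. cam@(1, 1, 0) [-z clear] — {cam, divider, foot, rail, side_panel, top}
7. shelf@(1, 1, -1) [-y clear] — {cam, divider, foot, rail, shelf, side_panel, top}
8. stretcher@(0, 2, 1) [-x clear] — {cam, divider, foot, rail, shelf, side_panel, stretcher, top}
9. drawer_front@(1, 2, 0) [+z clear] — {cam, divider, drawer_front, foot, rail, shelf, side_panel, stretcher, top}
10. dowel@(0, 1, -1) [-z clear] — {cam, divider, dowel, drawer_front, foot, rail, shelf, side_panel, stretcher, top}

top; rail; divider; foot; side_panel; cam; shelf; stretcher; drawer_front; dowel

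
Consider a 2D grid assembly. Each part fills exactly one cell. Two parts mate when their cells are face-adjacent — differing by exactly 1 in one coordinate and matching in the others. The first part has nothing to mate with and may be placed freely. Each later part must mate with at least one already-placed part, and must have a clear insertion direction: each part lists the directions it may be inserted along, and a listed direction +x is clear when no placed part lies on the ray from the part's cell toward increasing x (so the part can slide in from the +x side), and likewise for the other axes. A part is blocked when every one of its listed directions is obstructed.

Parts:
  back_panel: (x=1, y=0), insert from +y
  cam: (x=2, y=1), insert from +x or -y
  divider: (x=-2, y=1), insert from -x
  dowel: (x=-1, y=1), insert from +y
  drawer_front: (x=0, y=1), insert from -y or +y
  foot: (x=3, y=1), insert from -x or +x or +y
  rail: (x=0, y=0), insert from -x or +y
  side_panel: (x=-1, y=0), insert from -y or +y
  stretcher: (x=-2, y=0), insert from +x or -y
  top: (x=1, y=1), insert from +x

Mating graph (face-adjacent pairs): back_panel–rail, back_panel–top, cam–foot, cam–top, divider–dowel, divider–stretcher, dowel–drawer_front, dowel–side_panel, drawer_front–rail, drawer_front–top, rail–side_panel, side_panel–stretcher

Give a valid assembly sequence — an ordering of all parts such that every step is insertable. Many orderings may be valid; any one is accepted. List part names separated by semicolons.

1. back_panel@(1, 0) [+y clear] — {back_panel}
2. rail@(0, 0) [-x clear] — {back_panel, rail}
3. drawer_front@(0, 1) [+y clear] — {back_panel, drawer_front, rail}
4. top@(1, 1) [+x clear] — {back_panel, drawer_front, rail, top}
5. side_panel@(-1, 0) [-y clear] — {back_panel, drawer_front, rail, side_panel, top}
6. stretcher@(-2, 0) [-y clear] — {back_panel, drawer_front, rail, side_panel, stretcher, top}
7. divider@(-2, 1) [-x clear] — {back_panel, divider, drawer_front, rail, side_panel, stretcher, top}
8. dowel@(-1, 1) [+y clear] — {back_panel, divider, dowel, drawer_front, rail, side_panel, stretcher, top}
9. cam@(2, 1) [+x clear] — {back_panel, cam, divider, dowel, drawer_front, rail, side_panel, stretcher, top}
10. foot@(3, 1) [+x clear] — {back_panel, cam, divider, dowel, drawer_front, foot, rail, side_panel, stretcher, top}

back_panel; rail; drawer_front; top; side_panel; stretcher; divider; dowel; cam; foot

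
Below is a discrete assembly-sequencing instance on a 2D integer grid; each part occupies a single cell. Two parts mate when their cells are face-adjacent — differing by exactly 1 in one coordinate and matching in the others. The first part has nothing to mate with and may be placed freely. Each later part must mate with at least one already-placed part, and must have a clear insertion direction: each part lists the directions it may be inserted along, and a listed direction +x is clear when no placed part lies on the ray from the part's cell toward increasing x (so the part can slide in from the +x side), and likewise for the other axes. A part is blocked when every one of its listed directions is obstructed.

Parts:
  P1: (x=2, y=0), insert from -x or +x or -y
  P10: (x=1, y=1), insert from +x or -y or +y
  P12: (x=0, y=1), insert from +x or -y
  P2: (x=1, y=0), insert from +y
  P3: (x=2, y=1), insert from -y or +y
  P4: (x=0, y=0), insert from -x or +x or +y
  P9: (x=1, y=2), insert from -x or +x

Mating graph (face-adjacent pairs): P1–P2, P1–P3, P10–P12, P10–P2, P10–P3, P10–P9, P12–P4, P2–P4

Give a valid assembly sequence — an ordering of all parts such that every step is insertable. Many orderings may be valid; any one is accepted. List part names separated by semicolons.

P3; P1; P2; P10; P9; P12; P4

1. P3@(2, 1) [-y clear] — {P3}
2. P1@(2, 0) [-x clear] — {P1, P3}
3. P2@(1, 0) [+y clear] — {P1, P2, P3}
4. P10@(1, 1) [+y clear] — {P1, P10, P2, P3}
5. P9@(1, 2) [-x clear] — {P1, P10, P2, P3, P9}
6. P12@(0, 1) [-y clear] — {P1, P10, P12, P2, P3, P9}
7. P4@(0, 0) [-x clear] — {P1, P10, P12, P2, P3, P4, P9}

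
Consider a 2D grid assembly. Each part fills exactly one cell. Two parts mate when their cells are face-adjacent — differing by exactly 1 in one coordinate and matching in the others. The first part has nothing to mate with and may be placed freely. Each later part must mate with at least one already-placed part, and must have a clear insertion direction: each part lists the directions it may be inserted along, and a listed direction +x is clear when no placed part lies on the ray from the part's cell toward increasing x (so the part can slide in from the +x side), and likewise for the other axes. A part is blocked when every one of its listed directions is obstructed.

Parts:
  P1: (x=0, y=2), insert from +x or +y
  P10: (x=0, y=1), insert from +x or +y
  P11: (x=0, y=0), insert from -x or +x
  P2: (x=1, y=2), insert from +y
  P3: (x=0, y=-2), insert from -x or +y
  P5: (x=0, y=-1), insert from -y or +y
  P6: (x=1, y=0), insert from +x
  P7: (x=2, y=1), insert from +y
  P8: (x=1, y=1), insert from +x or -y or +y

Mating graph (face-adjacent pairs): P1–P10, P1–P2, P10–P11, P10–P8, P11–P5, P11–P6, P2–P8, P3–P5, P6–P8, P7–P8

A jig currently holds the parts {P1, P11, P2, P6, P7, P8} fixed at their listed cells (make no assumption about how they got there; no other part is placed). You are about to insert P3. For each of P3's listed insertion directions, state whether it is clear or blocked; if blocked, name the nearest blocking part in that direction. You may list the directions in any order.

-x: ray from P3(0, -2) has no placed part ⇒ clear
+y: nearest on ray is P11@(0, 0) ⇒ blocked

+y: blocked by P11; -x: clear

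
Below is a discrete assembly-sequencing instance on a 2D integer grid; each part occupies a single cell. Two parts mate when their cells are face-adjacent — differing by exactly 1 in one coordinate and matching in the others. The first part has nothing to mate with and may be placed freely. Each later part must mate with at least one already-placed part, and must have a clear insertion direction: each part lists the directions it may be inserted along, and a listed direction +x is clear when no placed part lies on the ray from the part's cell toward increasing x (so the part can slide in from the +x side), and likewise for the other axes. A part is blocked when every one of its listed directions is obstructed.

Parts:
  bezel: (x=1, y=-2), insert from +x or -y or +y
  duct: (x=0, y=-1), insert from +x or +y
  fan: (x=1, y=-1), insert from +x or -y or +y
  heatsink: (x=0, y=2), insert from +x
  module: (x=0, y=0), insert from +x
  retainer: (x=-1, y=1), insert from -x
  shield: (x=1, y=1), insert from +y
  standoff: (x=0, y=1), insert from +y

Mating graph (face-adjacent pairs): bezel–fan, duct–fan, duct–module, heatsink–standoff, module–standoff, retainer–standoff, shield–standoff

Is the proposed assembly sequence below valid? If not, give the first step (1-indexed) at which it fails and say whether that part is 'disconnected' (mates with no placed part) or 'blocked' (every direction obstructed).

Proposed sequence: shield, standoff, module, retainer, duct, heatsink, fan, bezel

1. shield@(1, 1) [+y clear] — {shield}
2. standoff@(0, 1) [+y clear] — {shield, standoff}
3. module@(0, 0) [+x clear] — {module, shield, standoff}
4. retainer@(-1, 1) [-x clear] — {module, retainer, shield, standoff}
5. duct@(0, -1) [+x clear] — {duct, module, retainer, shield, standoff}
6. heatsink@(0, 2) [+x clear] — {duct, heatsink, module, retainer, shield, standoff}
7. fan@(1, -1) [+x clear] — {duct, fan, heatsink, module, retainer, shield, standoff}
8. bezel@(1, -2) [+x clear] — {bezel, duct, fan, heatsink, module, retainer, shield, standoff}

Valid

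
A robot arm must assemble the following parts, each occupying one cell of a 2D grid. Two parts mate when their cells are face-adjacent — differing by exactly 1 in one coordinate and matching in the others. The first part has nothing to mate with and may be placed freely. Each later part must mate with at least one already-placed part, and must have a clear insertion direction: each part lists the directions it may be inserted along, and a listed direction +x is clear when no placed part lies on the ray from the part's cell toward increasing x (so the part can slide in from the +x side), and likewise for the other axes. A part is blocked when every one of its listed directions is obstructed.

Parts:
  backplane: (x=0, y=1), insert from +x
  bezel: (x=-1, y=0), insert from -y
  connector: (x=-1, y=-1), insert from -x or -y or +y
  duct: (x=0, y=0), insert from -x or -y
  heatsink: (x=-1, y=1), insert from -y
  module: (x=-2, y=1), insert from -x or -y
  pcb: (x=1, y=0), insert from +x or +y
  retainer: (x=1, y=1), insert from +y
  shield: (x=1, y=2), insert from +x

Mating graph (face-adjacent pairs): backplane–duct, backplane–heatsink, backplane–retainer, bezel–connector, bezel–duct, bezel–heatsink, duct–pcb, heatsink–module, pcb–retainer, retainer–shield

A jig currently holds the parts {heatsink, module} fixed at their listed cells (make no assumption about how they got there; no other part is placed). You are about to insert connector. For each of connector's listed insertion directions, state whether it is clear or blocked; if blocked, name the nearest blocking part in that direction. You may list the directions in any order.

-x: ray from connector(-1, -1) has no placed part ⇒ clear
-y: ray from connector(-1, -1) has no placed part ⇒ clear
+y: nearest on ray is heatsink@(-1, 1) ⇒ blocked

+y: blocked by heatsink; -x: clear; -y: clear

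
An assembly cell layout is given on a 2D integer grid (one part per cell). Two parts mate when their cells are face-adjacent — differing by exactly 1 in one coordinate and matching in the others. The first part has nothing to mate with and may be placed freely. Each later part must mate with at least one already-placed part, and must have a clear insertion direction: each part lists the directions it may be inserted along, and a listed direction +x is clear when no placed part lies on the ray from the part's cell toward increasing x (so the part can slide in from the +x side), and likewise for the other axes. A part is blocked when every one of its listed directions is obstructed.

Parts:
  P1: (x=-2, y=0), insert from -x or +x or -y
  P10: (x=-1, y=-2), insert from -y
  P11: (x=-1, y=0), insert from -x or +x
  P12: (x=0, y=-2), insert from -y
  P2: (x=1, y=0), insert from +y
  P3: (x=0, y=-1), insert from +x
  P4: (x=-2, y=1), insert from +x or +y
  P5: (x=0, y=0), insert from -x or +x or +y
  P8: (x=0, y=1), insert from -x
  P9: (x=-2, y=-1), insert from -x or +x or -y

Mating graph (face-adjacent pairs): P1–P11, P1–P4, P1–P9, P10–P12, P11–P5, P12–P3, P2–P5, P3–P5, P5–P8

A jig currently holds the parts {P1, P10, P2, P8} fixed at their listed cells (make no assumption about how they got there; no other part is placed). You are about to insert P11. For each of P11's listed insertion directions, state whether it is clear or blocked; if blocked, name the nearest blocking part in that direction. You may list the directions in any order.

-x: nearest on ray is P1@(-2, 0) ⇒ blocked
+x: nearest on ray is P2@(1, 0) ⇒ blocked

+x: blocked by P2; -x: blocked by P1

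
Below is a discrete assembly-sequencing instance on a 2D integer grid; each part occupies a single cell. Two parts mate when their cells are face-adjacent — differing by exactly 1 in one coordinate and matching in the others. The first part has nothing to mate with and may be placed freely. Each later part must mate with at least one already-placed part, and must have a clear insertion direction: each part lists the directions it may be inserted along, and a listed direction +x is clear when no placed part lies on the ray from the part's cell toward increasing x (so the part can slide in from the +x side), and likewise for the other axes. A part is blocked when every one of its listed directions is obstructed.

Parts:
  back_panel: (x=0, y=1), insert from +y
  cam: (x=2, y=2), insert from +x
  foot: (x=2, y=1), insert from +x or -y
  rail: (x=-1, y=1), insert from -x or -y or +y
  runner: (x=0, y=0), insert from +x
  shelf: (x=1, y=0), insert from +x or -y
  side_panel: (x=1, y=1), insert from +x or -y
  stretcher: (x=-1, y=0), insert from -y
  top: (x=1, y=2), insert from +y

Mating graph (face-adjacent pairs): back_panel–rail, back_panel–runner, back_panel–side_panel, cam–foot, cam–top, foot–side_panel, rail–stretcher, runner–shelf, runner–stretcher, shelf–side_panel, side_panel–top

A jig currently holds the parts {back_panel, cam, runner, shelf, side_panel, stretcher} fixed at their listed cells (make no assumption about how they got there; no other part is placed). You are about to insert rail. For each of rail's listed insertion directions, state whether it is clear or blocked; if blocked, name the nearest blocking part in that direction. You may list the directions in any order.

-x: ray from rail(-1, 1) has no placed part ⇒ clear
-y: nearest on ray is stretcher@(-1, 0) ⇒ blocked
+y: ray from rail(-1, 1) has no placed part ⇒ clear

+y: clear; -x: clear; -y: blocked by stretcher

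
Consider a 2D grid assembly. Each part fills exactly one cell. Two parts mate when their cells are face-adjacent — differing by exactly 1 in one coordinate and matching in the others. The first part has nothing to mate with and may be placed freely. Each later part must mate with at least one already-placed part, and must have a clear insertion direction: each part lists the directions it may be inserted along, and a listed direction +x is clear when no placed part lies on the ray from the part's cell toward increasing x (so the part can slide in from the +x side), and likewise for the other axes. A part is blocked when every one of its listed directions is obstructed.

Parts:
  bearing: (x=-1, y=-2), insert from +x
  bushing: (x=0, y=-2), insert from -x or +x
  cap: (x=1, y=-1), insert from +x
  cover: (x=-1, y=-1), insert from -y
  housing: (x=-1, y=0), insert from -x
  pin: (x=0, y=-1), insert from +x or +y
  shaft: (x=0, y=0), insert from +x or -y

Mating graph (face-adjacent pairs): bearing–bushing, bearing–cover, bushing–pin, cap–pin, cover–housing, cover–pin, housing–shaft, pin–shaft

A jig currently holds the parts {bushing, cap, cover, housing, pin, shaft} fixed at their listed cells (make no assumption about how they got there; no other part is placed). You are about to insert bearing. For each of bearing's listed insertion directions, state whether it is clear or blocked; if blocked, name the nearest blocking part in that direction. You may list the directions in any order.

+x: blocked by bushing

+x: nearest on ray is bushing@(0, -2) ⇒ blocked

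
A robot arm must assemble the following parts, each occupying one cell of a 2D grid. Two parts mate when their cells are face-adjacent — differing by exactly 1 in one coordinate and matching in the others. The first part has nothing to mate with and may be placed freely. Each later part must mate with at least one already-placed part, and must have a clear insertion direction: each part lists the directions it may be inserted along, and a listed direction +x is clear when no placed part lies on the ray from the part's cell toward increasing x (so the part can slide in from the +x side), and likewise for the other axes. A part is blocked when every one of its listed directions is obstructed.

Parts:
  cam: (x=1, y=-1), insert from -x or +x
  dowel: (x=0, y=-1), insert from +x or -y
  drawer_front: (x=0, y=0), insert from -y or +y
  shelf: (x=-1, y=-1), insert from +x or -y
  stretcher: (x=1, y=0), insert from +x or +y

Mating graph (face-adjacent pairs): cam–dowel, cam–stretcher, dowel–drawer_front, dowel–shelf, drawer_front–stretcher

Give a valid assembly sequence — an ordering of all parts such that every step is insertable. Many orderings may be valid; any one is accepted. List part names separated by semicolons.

1. stretcher@(1, 0) [+x clear] — {stretcher}
2. drawer_front@(0, 0) [-y clear] — {drawer_front, stretcher}
3. dowel@(0, -1) [+x clear] — {dowel, drawer_front, stretcher}
4. shelf@(-1, -1) [-y clear] — {dowel, drawer_front, shelf, stretcher}
5. cam@(1, -1) [+x clear] — {cam, dowel, drawer_front, shelf, stretcher}

stretcher; drawer_front; dowel; shelf; cam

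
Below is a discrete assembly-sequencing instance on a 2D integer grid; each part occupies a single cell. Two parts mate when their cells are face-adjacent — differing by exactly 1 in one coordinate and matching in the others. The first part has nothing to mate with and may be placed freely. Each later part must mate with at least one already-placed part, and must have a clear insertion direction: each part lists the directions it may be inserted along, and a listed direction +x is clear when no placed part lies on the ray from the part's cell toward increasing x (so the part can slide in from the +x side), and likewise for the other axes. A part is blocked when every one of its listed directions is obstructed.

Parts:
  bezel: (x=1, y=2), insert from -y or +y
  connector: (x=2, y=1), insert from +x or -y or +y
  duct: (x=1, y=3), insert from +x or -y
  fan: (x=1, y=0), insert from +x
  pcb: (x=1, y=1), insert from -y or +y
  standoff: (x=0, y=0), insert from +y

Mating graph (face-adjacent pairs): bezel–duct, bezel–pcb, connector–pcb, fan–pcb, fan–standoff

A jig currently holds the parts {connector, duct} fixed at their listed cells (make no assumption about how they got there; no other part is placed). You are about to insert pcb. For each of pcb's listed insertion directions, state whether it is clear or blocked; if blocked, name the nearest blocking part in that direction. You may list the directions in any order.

+y: blocked by duct; -y: clear

-y: ray from pcb(1, 1) has no placed part ⇒ clear
+y: nearest on ray is duct@(1, 3) ⇒ blocked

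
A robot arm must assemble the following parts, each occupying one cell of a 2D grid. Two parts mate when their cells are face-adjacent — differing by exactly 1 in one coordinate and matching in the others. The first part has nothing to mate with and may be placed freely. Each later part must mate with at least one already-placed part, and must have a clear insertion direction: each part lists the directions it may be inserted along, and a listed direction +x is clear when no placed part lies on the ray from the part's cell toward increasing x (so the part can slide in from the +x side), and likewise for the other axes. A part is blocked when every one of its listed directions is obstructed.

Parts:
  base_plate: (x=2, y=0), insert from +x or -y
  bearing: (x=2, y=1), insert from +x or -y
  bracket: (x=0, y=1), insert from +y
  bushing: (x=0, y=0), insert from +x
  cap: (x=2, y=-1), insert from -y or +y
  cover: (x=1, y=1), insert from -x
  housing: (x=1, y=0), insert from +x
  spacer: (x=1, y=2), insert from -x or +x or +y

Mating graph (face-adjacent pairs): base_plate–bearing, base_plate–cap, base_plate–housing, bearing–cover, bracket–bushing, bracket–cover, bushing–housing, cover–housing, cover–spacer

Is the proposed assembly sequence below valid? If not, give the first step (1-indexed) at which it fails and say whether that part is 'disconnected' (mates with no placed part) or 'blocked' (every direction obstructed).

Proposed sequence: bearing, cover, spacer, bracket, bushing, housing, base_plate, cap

Valid

1. bearing@(2, 1) [+x clear] — {bearing}
2. cover@(1, 1) [-x clear] — {bearing, cover}
3. spacer@(1, 2) [-x clear] — {bearing, cover, spacer}
4. bracket@(0, 1) [+y clear] — {bearing, bracket, cover, spacer}
5. bushing@(0, 0) [+x clear] — {bearing, bracket, bushing, cover, spacer}
6. housing@(1, 0) [+x clear] — {bearing, bracket, bushing, cover, housing, spacer}
7. base_plate@(2, 0) [+x clear] — {base_plate, bearing, bracket, bushing, cover, housing, spacer}
8. cap@(2, -1) [-y clear] — {base_plate, bearing, bracket, bushing, cap, cover, housing, spacer}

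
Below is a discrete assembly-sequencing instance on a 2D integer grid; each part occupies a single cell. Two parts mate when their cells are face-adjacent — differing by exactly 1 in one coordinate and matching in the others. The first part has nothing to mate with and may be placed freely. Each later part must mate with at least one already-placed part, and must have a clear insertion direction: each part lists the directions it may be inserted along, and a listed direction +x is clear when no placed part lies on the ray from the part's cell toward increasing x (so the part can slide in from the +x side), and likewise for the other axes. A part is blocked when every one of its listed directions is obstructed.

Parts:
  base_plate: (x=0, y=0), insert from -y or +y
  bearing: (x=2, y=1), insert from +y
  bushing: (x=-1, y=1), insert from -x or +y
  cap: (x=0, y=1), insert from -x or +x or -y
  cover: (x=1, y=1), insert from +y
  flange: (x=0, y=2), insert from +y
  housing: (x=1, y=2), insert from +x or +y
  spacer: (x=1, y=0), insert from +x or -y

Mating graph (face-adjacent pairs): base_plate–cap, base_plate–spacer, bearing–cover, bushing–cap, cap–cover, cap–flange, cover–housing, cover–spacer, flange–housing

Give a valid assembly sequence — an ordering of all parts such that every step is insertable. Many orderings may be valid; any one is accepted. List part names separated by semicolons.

flange; cap; base_plate; spacer; bushing; cover; bearing; housing

1. flange@(0, 2) [+y clear] — {flange}
2. cap@(0, 1) [-x clear] — {cap, flange}
3. base_plate@(0, 0) [-y clear] — {base_plate, cap, flange}
4. spacer@(1, 0) [+x clear] — {base_plate, cap, flange, spacer}
5. bushing@(-1, 1) [-x clear] — {base_plate, bushing, cap, flange, spacer}
6. cover@(1, 1) [+y clear] — {base_plate, bushing, cap, cover, flange, spacer}
7. bearing@(2, 1) [+y clear] — {base_plate, bearing, bushing, cap, cover, flange, spacer}
8. housing@(1, 2) [+x clear] — {base_plate, bearing, bushing, cap, cover, flange, housing, spacer}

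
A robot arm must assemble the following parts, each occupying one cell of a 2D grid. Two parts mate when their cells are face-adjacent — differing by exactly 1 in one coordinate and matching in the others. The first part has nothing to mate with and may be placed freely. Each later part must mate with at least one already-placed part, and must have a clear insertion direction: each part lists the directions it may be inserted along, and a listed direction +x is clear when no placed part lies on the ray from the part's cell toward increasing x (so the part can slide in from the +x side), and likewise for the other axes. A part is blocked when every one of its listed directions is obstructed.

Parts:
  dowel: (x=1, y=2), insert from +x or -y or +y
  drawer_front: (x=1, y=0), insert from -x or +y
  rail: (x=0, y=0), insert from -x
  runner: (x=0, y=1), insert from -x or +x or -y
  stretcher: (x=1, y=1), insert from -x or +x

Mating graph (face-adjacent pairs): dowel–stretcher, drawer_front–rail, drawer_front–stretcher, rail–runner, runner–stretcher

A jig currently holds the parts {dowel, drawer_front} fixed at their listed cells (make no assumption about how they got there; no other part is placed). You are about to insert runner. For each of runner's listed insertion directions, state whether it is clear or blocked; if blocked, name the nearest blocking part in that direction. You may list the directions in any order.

+x: clear; -x: clear; -y: clear

-x: ray from runner(0, 1) has no placed part ⇒ clear
+x: ray from runner(0, 1) has no placed part ⇒ clear
-y: ray from runner(0, 1) has no placed part ⇒ clear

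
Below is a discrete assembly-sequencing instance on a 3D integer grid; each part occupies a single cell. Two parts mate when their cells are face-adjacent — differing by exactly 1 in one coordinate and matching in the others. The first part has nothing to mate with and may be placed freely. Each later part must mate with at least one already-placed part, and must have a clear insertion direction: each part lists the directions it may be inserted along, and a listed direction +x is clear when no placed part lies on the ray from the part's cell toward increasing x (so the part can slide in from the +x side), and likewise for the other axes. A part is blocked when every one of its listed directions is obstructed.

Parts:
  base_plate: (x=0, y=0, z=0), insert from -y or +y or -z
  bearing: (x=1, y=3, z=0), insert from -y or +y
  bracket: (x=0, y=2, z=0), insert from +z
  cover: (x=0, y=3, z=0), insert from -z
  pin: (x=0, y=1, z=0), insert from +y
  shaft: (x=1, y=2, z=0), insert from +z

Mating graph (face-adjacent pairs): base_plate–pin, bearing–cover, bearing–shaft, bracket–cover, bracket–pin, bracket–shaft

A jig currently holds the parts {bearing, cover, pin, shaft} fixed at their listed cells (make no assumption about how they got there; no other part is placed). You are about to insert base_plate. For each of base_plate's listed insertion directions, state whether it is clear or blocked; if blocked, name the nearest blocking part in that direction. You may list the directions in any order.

+y: blocked by pin; -y: clear; -z: clear

-y: ray from base_plate(0, 0, 0) has no placed part ⇒ clear
+y: nearest on ray is pin@(0, 1, 0) ⇒ blocked
-z: ray from base_plate(0, 0, 0) has no placed part ⇒ clear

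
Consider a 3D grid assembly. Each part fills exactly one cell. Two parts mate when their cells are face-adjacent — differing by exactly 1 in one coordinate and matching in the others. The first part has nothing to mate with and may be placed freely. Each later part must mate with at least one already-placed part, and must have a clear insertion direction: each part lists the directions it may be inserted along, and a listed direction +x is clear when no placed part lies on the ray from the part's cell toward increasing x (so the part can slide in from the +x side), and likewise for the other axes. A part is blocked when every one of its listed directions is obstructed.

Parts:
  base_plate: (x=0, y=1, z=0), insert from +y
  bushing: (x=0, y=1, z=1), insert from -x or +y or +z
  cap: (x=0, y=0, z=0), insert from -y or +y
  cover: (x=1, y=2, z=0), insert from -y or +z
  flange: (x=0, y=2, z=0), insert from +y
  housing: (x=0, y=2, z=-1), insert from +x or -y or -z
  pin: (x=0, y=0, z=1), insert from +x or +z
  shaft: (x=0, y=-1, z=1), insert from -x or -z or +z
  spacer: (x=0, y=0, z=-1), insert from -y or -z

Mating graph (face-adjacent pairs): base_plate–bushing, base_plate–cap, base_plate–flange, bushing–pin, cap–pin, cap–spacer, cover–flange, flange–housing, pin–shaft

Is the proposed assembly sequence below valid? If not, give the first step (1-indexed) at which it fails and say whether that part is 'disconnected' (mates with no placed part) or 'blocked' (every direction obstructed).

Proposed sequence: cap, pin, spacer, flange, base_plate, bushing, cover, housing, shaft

Invalid at step 4 (disconnected)

1. cap@(0, 0, 0) [-y clear] — {cap}
2. pin@(0, 0, 1) [+x clear] — {cap, pin}
3. spacer@(0, 0, -1) [-y clear] — {cap, pin, spacer}
4. flange@(0, 2, 0) — no placed neighbour ⇒ disconnected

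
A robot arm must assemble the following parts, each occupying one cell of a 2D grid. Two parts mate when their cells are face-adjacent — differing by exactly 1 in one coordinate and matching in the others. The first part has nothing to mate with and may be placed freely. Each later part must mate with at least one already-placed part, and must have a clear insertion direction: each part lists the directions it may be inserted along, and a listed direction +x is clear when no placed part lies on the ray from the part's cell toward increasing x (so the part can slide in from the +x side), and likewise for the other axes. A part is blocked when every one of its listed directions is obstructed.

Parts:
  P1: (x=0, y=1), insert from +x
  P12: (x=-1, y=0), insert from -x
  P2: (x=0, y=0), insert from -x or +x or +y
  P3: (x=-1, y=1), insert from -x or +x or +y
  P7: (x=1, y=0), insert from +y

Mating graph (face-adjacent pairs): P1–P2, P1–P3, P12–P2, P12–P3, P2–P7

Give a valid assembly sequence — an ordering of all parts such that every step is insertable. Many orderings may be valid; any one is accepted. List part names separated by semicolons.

1. P2@(0, 0) [-x clear] — {P2}
2. P12@(-1, 0) [-x clear] — {P12, P2}
3. P7@(1, 0) [+y clear] — {P12, P2, P7}
4. P1@(0, 1) [+x clear] — {P1, P12, P2, P7}
5. P3@(-1, 1) [-x clear] — {P1, P12, P2, P3, P7}

P2; P12; P7; P1; P3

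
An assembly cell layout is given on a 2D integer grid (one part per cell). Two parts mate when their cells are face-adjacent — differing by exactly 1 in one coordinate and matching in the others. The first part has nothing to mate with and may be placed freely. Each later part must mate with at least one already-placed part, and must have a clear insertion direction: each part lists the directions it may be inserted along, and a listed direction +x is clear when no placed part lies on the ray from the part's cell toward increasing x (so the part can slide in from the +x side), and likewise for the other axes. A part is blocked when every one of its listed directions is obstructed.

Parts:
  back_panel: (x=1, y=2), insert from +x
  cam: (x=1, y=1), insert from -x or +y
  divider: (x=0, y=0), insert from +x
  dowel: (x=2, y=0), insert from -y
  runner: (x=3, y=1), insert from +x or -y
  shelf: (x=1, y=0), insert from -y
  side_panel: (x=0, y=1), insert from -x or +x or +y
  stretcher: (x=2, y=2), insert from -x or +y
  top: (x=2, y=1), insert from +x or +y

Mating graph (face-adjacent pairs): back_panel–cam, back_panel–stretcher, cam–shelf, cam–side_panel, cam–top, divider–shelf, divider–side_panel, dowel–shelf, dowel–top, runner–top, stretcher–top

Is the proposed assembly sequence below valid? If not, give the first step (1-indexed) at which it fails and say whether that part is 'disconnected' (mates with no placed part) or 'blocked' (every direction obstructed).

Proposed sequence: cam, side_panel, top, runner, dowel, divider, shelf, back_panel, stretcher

Invalid at step 6 (blocked)

1. cam@(1, 1) [-x clear] — {cam}
2. side_panel@(0, 1) [-x clear] — {cam, side_panel}
3. top@(2, 1) [+x clear] — {cam, side_panel, top}
4. runner@(3, 1) [+x clear] — {cam, runner, side_panel, top}
5. dowel@(2, 0) [-y clear] — {cam, dowel, runner, side_panel, top}
6. divider@(0, 0) — +x all obstructed ⇒ blocked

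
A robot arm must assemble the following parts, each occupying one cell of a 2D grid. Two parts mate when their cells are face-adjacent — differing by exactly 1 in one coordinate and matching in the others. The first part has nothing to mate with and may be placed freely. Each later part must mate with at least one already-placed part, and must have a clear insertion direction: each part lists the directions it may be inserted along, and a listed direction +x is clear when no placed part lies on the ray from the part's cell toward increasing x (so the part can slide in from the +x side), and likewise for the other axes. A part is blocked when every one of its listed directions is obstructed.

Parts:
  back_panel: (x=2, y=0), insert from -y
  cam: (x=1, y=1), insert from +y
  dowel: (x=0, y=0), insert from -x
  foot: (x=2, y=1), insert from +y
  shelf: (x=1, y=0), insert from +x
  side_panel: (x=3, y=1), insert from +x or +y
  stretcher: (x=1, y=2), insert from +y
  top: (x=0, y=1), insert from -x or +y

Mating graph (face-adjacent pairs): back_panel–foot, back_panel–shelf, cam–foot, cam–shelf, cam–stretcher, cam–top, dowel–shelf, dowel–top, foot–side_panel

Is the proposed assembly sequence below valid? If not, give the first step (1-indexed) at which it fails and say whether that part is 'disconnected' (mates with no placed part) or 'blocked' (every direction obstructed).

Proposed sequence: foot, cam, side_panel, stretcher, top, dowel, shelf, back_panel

1. foot@(2, 1) [+y clear] — {foot}
2. cam@(1, 1) [+y clear] — {cam, foot}
3. side_panel@(3, 1) [+x clear] — {cam, foot, side_panel}
4. stretcher@(1, 2) [+y clear] — {cam, foot, side_panel, stretcher}
5. top@(0, 1) [-x clear] — {cam, foot, side_panel, stretcher, top}
6. dowel@(0, 0) [-x clear] — {cam, dowel, foot, side_panel, stretcher, top}
7. shelf@(1, 0) [+x clear] — {cam, dowel, foot, shelf, side_panel, stretcher, top}
8. back_panel@(2, 0) [-y clear] — {back_panel, cam, dowel, foot, shelf, side_panel, stretcher, top}

Valid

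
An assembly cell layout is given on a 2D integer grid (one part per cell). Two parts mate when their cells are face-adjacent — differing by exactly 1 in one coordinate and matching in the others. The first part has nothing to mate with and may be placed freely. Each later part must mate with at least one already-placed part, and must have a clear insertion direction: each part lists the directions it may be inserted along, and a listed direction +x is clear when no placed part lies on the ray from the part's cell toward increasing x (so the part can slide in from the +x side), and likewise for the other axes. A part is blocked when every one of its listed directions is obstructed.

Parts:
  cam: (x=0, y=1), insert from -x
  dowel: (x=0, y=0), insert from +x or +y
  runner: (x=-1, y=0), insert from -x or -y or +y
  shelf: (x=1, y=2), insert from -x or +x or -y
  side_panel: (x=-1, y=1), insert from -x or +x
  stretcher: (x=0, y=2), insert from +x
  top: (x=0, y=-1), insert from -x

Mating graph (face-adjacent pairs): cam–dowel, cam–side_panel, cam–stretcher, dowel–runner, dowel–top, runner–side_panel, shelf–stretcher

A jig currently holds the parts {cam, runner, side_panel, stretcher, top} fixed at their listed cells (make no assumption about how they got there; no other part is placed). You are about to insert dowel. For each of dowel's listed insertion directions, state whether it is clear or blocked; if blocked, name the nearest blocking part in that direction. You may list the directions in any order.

+x: ray from dowel(0, 0) has no placed part ⇒ clear
+y: nearest on ray is cam@(0, 1) ⇒ blocked

+x: clear; +y: blocked by cam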